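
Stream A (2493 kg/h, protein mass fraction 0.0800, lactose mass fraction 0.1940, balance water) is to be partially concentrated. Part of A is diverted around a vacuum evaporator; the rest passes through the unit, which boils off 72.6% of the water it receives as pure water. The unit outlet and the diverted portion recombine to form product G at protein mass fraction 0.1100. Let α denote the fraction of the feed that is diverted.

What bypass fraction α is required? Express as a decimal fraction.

0.483

All 2493×0.080 = 199.44 kg/h of protein reaches G, so G = 199.44/0.110 = 1813.1 kg/h and vapour = 679.91 kg/h.
The evaporator receives (1−α)·2493 of feed at 0.726 water and removes 0.726 of that water:
0.726×0.726×(1−α)×2493 = 679.91
(1−α) = 679.91/1314 = 0.5174;  α = 0.4826.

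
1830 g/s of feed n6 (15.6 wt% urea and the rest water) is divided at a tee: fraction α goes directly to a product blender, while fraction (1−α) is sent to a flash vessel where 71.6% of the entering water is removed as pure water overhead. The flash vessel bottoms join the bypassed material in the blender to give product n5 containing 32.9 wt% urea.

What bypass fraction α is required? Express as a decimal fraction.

All 1830×0.156 = 285.48 g/s of urea reaches n5, so n5 = 285.48/0.329 = 867.72 g/s and vapour = 962.28 g/s.
The evaporator receives (1−α)·1830 of feed at 0.844 water and removes 0.716 of that water:
0.716×0.844×(1−α)×1830 = 962.28
(1−α) = 962.28/1105.9 = 0.8702;  α = 0.1298.

0.130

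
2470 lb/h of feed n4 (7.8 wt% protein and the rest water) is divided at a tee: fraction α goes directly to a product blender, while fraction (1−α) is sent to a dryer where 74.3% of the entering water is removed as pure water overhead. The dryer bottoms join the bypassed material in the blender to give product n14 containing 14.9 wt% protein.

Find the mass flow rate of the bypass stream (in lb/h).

All 2470×0.078 = 192.66 lb/h of protein reaches n14, so n14 = 192.66/0.149 = 1293 lb/h and vapour = 1177 lb/h.
The evaporator receives (1−α)·2470 of feed at 0.922 water and removes 0.743 of that water:
0.743×0.922×(1−α)×2470 = 1177
(1−α) = 1177/1692.1 = 0.6956;  α = 0.3044.
Bypass flow = 0.3044×2470 = 751.9 lb/h.

751.9 lb/h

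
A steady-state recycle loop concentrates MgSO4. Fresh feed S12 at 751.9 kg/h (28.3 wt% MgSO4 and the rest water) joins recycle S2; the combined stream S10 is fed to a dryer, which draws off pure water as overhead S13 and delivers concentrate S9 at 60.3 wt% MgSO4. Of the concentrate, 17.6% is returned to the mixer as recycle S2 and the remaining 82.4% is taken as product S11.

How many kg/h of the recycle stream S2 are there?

75.37 kg/h

Overall MgSO4 balance (none leaves overhead): MgSO4 in fresh feed = MgSO4 in product, i.e. 751.9×0.283 = (1−0.176)·S9·0.603.
S9 = 212.79/(0.603×0.824) = 428.25 kg/h.
Recycle S2 = 0.176×428.25 = 75.373 kg/h.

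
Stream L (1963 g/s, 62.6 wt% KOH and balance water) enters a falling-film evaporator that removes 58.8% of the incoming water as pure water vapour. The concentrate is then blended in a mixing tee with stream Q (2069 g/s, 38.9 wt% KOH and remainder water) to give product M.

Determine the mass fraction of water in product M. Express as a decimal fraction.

0.4351

Vapour removed = 0.588×0.374×1963 = 431.69 g/s; concentrate = 1531.3 g/s.
water reaching the mixer = 302.47 (from concentrate) + 2069×0.611 = 1566.6 g/s.
Product flow = 1531.3 + 2069 = 3600.3 g/s; water fraction = 0.4351.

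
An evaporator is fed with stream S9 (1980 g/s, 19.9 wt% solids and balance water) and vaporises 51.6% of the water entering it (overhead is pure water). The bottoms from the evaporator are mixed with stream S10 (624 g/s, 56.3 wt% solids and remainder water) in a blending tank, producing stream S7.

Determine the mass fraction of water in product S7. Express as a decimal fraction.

Vapour removed = 0.516×0.801×1980 = 818.37 g/s; concentrate = 1161.6 g/s.
water reaching the mixer = 767.61 (from concentrate) + 624×0.437 = 1040.3 g/s.
Product flow = 1161.6 + 624 = 1785.6 g/s; water fraction = 0.583.

0.583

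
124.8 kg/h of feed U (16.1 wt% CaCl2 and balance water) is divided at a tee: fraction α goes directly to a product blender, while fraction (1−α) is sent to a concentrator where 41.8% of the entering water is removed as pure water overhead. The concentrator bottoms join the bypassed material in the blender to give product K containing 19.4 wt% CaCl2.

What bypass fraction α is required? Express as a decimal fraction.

0.515

All 124.8×0.161 = 20.093 kg/h of CaCl2 reaches K, so K = 20.093/0.194 = 103.57 kg/h and vapour = 21.229 kg/h.
The evaporator receives (1−α)·124.8 of feed at 0.839 water and removes 0.418 of that water:
0.418×0.839×(1−α)×124.8 = 21.229
(1−α) = 21.229/43.768 = 0.4850;  α = 0.5150.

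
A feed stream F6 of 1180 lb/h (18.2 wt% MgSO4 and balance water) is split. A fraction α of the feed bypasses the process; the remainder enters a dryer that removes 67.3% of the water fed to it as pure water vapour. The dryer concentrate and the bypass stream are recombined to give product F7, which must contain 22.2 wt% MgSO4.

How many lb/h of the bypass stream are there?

All 1180×0.182 = 214.76 lb/h of MgSO4 reaches F7, so F7 = 214.76/0.222 = 967.39 lb/h and vapour = 212.61 lb/h.
The evaporator receives (1−α)·1180 of feed at 0.818 water and removes 0.673 of that water:
0.673×0.818×(1−α)×1180 = 212.61
(1−α) = 212.61/649.61 = 0.3273;  α = 0.6727.
Bypass flow = 0.6727×1180 = 793.79 lb/h.

793.8 lb/h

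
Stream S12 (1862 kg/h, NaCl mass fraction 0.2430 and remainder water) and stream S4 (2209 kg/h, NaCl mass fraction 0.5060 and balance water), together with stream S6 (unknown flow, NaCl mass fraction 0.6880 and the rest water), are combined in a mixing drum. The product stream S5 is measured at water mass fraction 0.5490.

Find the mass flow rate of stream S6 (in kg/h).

1122 kg/h

Let S6 be the unknown flow. Total out = 4071 + S6.
water balance: 2500.8 + 0.312·S6 = 0.549·(4071 + S6)
(0.312 − 0.549)·S6 = 0.549×4071 − 2500.8 = -265.8
S6 = -265.8 / -0.237 = 1121.5 kg/h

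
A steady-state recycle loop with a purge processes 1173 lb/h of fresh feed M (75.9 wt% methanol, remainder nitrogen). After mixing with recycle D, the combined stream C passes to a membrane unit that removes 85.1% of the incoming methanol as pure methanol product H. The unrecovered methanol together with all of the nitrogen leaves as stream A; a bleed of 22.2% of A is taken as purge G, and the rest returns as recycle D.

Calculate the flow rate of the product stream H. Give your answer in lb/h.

857 lb/h

methanol in C: m_A = 1173×0.759 + (1−0.222)·(1−0.851)·m_A, so m_A = 890.31/0.8841 = 1007 lb/h.
Product H = 0.851×1007 = 857 lb/h.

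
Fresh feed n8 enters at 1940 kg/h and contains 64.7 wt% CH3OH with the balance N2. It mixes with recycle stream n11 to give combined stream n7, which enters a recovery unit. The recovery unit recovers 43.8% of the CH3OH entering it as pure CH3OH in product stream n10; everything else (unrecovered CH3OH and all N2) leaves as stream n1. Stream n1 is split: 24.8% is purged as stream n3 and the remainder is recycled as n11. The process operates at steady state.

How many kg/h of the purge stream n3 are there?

N2 enters only via n8 and leaves only via the purge: 1940×0.353 = 0.248×(N2 in n1), and the recovery unit passes all N2, so N2 in n7 = N2 in n1 = 2761.4 kg/h.
CH3OH in n7: m_A = 1940×0.647 + (1−0.248)·(1−0.438)·m_A, so m_A = 1255.2/0.5774 = 2173.9 kg/h.
n1 = (1−0.438)×2173.9 + 2761.4 = 3983.1 kg/h.
Purge n3 = 0.248×3983.1 = 987.81 kg/h.

987.8 kg/h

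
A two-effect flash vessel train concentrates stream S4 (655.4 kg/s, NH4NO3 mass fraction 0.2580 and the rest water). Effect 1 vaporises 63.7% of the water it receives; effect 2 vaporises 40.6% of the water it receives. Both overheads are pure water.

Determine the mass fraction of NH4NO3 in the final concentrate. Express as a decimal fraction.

water in feed = 655.4×0.742 = 486.31 kg/s.
After stage 1: water left = (1−0.637)×486.31 = 176.53; stream total = 345.62 kg/s.
After stage 2: water left = (1−0.406)×176.53 = 104.86; final concentrate = 273.95 kg/s.
NH4NO3 fraction = 169.09/273.95 = 0.6172.

0.6172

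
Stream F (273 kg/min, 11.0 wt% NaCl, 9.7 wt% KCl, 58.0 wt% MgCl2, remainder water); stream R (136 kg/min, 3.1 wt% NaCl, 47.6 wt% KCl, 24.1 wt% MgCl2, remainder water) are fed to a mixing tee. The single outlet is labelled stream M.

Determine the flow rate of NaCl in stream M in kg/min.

34.25 kg/min

NaCl out = NaCl in = 273×0.110 + 136×0.031 = 34.246 kg/min.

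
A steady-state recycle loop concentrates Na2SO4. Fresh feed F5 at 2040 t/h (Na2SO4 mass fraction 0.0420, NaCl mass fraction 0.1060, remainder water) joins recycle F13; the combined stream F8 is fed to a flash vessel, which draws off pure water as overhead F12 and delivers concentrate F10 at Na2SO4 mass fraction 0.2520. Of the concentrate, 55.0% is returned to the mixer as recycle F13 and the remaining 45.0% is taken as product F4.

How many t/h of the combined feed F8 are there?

Overall Na2SO4 balance (none leaves overhead): Na2SO4 in fresh feed = Na2SO4 in product, i.e. 2040×0.042 = (1−0.550)·F10·0.252.
F10 = 85.68/(0.252×0.450) = 755.56 t/h.
Recycle F13 = 0.550×755.56 = 415.56 t/h.
Combined feed F8 = 2040 + 415.56 = 2455.6 t/h.

2456 t/h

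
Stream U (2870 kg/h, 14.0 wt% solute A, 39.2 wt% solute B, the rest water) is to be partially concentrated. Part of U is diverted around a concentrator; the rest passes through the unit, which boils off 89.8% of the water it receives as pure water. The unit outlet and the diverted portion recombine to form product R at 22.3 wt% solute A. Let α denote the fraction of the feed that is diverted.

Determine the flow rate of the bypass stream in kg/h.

328.2 kg/h

All 2870×0.140 = 401.8 kg/h of solute A reaches R, so R = 401.8/0.223 = 1801.8 kg/h and vapour = 1068.2 kg/h.
The evaporator receives (1−α)·2870 of feed at 0.468 water and removes 0.898 of that water:
0.898×0.468×(1−α)×2870 = 1068.2
(1−α) = 1068.2/1206.2 = 0.8856;  α = 0.1144.
Bypass flow = 0.1144×2870 = 328.25 kg/h.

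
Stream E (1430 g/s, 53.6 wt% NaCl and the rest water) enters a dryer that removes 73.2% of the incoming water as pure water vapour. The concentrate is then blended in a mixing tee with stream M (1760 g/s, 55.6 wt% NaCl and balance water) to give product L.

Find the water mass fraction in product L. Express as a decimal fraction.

0.3547

Vapour removed = 0.732×0.464×1430 = 485.7 g/s; concentrate = 944.3 g/s.
water reaching the mixer = 177.82 (from concentrate) + 1760×0.444 = 959.26 g/s.
Product flow = 944.3 + 1760 = 2704.3 g/s; water fraction = 0.3547.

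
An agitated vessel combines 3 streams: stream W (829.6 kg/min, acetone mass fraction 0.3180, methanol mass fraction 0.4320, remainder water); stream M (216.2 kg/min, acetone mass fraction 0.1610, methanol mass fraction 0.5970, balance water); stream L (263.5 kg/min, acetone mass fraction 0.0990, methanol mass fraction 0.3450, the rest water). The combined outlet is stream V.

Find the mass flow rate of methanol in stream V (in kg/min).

578.4 kg/min

methanol out = methanol in = 829.6×0.432 + 216.2×0.597 + 263.5×0.345 = 578.37 kg/min.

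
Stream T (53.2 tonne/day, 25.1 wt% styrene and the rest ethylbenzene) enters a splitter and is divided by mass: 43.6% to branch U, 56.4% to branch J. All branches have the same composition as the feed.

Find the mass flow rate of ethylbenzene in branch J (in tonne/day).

22.47 tonne/day

Branch J total = 0.564×53.2 = 30.005 tonne/day.
ethylbenzene in J = 0.749×30.005 = 22.474 tonne/day.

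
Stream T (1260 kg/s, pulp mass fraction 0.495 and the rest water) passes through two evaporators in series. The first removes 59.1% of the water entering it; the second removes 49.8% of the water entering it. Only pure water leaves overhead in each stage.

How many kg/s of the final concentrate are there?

water in feed = 1260×0.505 = 636.3 kg/s.
After stage 1: water left = (1−0.591)×636.3 = 260.25; stream total = 883.95 kg/s.
After stage 2: water left = (1−0.498)×260.25 = 130.64; final concentrate = 754.34 kg/s.

754.3 kg/s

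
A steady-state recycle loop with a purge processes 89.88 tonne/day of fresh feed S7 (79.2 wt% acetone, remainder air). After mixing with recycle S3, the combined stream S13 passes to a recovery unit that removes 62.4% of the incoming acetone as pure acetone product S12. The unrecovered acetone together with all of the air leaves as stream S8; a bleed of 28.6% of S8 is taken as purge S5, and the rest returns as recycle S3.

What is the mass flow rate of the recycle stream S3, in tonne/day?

72.8 tonne/day

air enters only via S7 and leaves only via the purge: 89.88×0.208 = 0.286×(air in S8), and the recovery unit passes all air, so air in S13 = air in S8 = 65.367 tonne/day.
acetone in S13: m_A = 89.88×0.792 + (1−0.286)·(1−0.624)·m_A, so m_A = 71.185/0.7315 = 97.309 tonne/day.
S8 = (1−0.624)×97.309 + 65.367 = 101.96 tonne/day.
Recycle S3 = (1−0.286)×101.96 = 72.796 tonne/day.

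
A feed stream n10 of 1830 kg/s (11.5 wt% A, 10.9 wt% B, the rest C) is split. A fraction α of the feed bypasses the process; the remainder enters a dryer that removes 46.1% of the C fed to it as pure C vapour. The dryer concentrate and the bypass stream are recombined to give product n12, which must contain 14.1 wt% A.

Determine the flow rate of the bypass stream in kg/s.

All 1830×0.115 = 210.45 kg/s of A reaches n12, so n12 = 210.45/0.141 = 1492.6 kg/s and vapour = 337.45 kg/s.
The evaporator receives (1−α)·1830 of feed at 0.776 C and removes 0.461 of that C:
0.461×0.776×(1−α)×1830 = 337.45
(1−α) = 337.45/654.66 = 0.5155;  α = 0.4845.
Bypass flow = 0.4845×1830 = 886.72 kg/s.

886.7 kg/s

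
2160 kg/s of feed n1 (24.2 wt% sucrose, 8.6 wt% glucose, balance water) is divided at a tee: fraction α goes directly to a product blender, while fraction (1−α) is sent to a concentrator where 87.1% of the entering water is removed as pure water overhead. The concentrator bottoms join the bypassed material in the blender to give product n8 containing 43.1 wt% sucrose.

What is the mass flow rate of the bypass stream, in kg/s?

541.7 kg/s

All 2160×0.242 = 522.72 kg/s of sucrose reaches n8, so n8 = 522.72/0.431 = 1212.8 kg/s and vapour = 947.19 kg/s.
The evaporator receives (1−α)·2160 of feed at 0.672 water and removes 0.871 of that water:
0.871×0.672×(1−α)×2160 = 947.19
(1−α) = 947.19/1264.3 = 0.7492;  α = 0.2508.
Bypass flow = 0.2508×2160 = 541.73 kg/s.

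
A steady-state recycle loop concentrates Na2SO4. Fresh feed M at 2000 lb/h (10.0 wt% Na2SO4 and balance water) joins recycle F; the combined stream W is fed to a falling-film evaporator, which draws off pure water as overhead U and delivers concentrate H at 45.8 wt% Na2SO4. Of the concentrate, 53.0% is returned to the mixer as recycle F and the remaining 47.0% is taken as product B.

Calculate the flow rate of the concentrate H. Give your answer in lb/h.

Overall Na2SO4 balance (none leaves overhead): Na2SO4 in fresh feed = Na2SO4 in product, i.e. 2000×0.100 = (1−0.530)·H·0.458.
H = 200/(0.458×0.470) = 929.11 lb/h.

929.1 lb/h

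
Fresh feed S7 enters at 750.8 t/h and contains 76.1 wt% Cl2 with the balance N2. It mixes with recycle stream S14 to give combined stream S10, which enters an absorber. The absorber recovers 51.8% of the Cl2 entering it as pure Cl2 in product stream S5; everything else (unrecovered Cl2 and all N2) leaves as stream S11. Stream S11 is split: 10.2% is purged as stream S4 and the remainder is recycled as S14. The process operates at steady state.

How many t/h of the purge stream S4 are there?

229 t/h

N2 enters only via S7 and leaves only via the purge: 750.8×0.239 = 0.102×(N2 in S11), and the absorber passes all N2, so N2 in S10 = N2 in S11 = 1759.2 t/h.
Cl2 in S10: m_A = 750.8×0.761 + (1−0.102)·(1−0.518)·m_A, so m_A = 571.36/0.5672 = 1007.4 t/h.
S11 = (1−0.518)×1007.4 + 1759.2 = 2244.8 t/h.
Purge S4 = 0.102×2244.8 = 228.97 t/h.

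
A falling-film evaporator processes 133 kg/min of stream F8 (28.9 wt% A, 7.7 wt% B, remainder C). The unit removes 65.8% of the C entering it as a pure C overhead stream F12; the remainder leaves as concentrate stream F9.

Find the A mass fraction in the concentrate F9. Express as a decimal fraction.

A is not removed: 133×0.289 = 38.437 kg/min of A enters F9.
C entering = 133×0.634 = 84.322 kg/min; overhead removed = 0.658×84.322 = 55.484 kg/min.
Concentrate = 133 − 55.484 = 77.516 kg/min.
Mass fraction = 38.437/77.516 = 0.496.

0.496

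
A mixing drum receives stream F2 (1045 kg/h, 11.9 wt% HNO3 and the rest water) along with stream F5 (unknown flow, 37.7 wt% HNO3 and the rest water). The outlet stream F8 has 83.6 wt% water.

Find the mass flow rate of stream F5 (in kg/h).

Let F5 be the unknown flow. Total out = 1045 + F5.
water balance: 920.64 + 0.623·F5 = 0.836·(1045 + F5)
(0.623 − 0.836)·F5 = 0.836×1045 − 920.64 = -47.025
F5 = -47.025 / -0.213 = 220.77 kg/h

220.8 kg/h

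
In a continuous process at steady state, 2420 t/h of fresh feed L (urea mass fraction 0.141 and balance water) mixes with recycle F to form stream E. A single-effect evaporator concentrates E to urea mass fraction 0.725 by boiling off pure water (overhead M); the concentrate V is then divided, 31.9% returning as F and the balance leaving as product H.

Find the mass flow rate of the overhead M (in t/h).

Overall urea balance (none leaves overhead): urea in fresh feed = urea in product, i.e. 2420×0.141 = (1−0.319)·V·0.725.
V = 341.22/(0.725×0.681) = 691.11 t/h.
Recycle F = 0.319×691.11 = 220.47 t/h.
Combined feed E = 2420 + 220.47 = 2640.5 t/h.
Overhead M = E − V = 2640.5 − 691.11 = 1949.4 t/h.

1949 t/h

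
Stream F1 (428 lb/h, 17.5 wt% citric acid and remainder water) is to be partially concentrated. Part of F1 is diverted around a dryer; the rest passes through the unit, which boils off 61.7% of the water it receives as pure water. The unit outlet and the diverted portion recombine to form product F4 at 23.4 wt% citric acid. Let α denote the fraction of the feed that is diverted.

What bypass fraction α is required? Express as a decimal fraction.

All 428×0.175 = 74.9 lb/h of citric acid reaches F4, so F4 = 74.9/0.234 = 320.09 lb/h and vapour = 107.91 lb/h.
The evaporator receives (1−α)·428 of feed at 0.825 water and removes 0.617 of that water:
0.617×0.825×(1−α)×428 = 107.91
(1−α) = 107.91/217.86 = 0.4953;  α = 0.5047.

0.505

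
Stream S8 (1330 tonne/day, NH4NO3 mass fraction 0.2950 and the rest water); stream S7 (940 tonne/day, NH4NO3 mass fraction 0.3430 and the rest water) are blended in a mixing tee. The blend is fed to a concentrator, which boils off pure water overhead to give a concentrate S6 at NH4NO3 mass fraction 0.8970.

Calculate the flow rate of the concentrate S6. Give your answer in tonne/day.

NH4NO3 entering = 1330×0.295 + 940×0.343 = 714.77 tonne/day.
All NH4NO3 reports to S6, so S6 = 714.77/0.897 = 796.85 tonne/day.

796.8 tonne/day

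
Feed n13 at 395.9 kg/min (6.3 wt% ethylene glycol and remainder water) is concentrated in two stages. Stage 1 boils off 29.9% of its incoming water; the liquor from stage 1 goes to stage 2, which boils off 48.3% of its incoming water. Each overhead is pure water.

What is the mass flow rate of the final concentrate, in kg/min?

water in feed = 395.9×0.937 = 370.96 kg/min.
After stage 1: water left = (1−0.299)×370.96 = 260.04; stream total = 284.98 kg/min.
After stage 2: water left = (1−0.483)×260.04 = 134.44; final concentrate = 159.38 kg/min.

159.4 kg/min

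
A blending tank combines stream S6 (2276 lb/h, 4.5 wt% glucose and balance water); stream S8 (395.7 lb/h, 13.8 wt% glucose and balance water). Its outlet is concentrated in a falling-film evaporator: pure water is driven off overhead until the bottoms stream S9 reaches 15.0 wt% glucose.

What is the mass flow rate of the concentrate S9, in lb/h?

1047 lb/h

glucose entering = 2276×0.045 + 395.7×0.138 = 157.03 lb/h.
All glucose reports to S9, so S9 = 157.03/0.150 = 1046.8 lb/h.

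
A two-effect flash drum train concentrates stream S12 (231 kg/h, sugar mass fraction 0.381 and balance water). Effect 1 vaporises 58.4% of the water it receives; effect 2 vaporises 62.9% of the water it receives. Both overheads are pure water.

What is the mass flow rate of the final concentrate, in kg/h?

water in feed = 231×0.619 = 142.99 kg/h.
After stage 1: water left = (1−0.584)×142.99 = 59.483; stream total = 147.49 kg/h.
After stage 2: water left = (1−0.629)×59.483 = 22.068; final concentrate = 110.08 kg/h.

110.1 kg/h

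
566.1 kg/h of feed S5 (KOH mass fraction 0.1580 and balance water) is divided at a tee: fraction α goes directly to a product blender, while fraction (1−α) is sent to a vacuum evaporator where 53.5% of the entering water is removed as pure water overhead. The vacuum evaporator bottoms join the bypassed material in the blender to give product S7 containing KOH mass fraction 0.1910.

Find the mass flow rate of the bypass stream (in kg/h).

349 kg/h

All 566.1×0.158 = 89.444 kg/h of KOH reaches S7, so S7 = 89.444/0.191 = 468.29 kg/h and vapour = 97.808 kg/h.
The evaporator receives (1−α)·566.1 of feed at 0.842 water and removes 0.535 of that water:
0.535×0.842×(1−α)×566.1 = 97.808
(1−α) = 97.808/255.01 = 0.3835;  α = 0.6165.
Bypass flow = 0.6165×566.1 = 348.98 kg/h.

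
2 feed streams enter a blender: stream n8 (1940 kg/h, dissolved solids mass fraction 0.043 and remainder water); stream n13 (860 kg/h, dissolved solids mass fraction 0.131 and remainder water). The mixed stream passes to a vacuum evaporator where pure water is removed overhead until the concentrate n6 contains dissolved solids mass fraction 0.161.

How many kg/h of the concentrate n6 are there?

dissolved solids entering = 1940×0.043 + 860×0.131 = 196.08 kg/h.
All dissolved solids reports to n6, so n6 = 196.08/0.161 = 1217.9 kg/h.

1218 kg/h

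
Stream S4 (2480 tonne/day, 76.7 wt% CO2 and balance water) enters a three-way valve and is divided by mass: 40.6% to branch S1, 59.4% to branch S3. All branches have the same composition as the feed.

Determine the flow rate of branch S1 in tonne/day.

1007 tonne/day

Branch S1 flow = 0.406×2480 = 1006.9 tonne/day.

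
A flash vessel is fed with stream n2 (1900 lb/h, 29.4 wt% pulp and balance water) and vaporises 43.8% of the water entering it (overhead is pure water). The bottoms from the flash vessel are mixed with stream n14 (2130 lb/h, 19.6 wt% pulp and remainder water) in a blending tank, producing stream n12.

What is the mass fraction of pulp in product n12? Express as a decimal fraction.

Vapour removed = 0.438×0.706×1900 = 587.53 lb/h; concentrate = 1312.5 lb/h.
pulp reaching the mixer = 558.6 (from concentrate) + 2130×0.196 = 976.08 lb/h.
Product flow = 1312.5 + 2130 = 3442.5 lb/h; pulp fraction = 0.284.

0.284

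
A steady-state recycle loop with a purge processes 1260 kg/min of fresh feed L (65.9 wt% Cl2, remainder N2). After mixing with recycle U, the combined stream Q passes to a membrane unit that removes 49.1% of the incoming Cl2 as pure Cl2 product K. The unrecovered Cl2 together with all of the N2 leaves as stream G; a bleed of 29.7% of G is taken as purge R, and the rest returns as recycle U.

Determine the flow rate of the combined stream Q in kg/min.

N2 enters only via L and leaves only via the purge: 1260×0.341 = 0.297×(N2 in G), and the membrane unit passes all N2, so N2 in Q = N2 in G = 1446.7 kg/min.
Cl2 in Q: m_A = 1260×0.659 + (1−0.297)·(1−0.491)·m_A, so m_A = 830.34/0.6422 = 1293 kg/min.
Q = 1293 + 1446.7 = 2739.7 kg/min.

2740 kg/min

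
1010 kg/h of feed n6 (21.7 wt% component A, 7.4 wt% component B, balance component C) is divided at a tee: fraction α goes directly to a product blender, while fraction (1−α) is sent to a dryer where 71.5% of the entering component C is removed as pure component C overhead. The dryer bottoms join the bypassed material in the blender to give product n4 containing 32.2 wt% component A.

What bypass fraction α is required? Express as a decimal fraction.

0.357

All 1010×0.217 = 219.17 kg/h of component A reaches n4, so n4 = 219.17/0.322 = 680.65 kg/h and vapour = 329.35 kg/h.
The evaporator receives (1−α)·1010 of feed at 0.709 component C and removes 0.715 of that component C:
0.715×0.709×(1−α)×1010 = 329.35
(1−α) = 329.35/512 = 0.6433;  α = 0.3567.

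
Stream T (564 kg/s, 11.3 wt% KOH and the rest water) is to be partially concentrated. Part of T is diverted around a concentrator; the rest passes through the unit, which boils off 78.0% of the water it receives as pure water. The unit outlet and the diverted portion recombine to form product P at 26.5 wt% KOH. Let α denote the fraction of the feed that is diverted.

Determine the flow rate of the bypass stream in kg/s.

96.42 kg/s

All 564×0.113 = 63.732 kg/s of KOH reaches P, so P = 63.732/0.265 = 240.5 kg/s and vapour = 323.5 kg/s.
The evaporator receives (1−α)·564 of feed at 0.887 water and removes 0.780 of that water:
0.780×0.887×(1−α)×564 = 323.5
(1−α) = 323.5/390.21 = 0.8290;  α = 0.1710.
Bypass flow = 0.1710×564 = 96.417 kg/s.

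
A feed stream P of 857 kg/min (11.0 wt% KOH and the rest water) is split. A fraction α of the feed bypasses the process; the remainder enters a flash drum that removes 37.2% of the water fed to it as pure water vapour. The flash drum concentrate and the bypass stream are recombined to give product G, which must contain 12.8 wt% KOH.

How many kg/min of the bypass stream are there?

493 kg/min

All 857×0.110 = 94.27 kg/min of KOH reaches G, so G = 94.27/0.128 = 736.48 kg/min and vapour = 120.52 kg/min.
The evaporator receives (1−α)·857 of feed at 0.890 water and removes 0.372 of that water:
0.372×0.890×(1−α)×857 = 120.52
(1−α) = 120.52/283.74 = 0.4247;  α = 0.5753.
Bypass flow = 0.5753×857 = 492.99 kg/min.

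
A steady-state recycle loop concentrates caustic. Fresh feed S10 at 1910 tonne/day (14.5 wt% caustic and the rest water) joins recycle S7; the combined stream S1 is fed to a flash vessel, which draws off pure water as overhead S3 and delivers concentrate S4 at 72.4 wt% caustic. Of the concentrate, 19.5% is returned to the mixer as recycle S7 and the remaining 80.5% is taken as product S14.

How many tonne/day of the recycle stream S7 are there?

Overall caustic balance (none leaves overhead): caustic in fresh feed = caustic in product, i.e. 1910×0.145 = (1−0.195)·S4·0.724.
S4 = 276.95/(0.724×0.805) = 475.19 tonne/day.
Recycle S7 = 0.195×475.19 = 92.662 tonne/day.

92.66 tonne/day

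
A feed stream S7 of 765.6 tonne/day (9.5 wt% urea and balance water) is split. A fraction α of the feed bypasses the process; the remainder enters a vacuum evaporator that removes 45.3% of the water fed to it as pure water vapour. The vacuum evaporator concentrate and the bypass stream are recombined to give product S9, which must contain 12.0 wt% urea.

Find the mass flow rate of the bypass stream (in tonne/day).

All 765.6×0.095 = 72.732 tonne/day of urea reaches S9, so S9 = 72.732/0.120 = 606.1 tonne/day and vapour = 159.5 tonne/day.
The evaporator receives (1−α)·765.6 of feed at 0.905 water and removes 0.453 of that water:
0.453×0.905×(1−α)×765.6 = 159.5
(1−α) = 159.5/313.87 = 0.5082;  α = 0.4918.
Bypass flow = 0.4918×765.6 = 376.54 tonne/day.

376.5 tonne/day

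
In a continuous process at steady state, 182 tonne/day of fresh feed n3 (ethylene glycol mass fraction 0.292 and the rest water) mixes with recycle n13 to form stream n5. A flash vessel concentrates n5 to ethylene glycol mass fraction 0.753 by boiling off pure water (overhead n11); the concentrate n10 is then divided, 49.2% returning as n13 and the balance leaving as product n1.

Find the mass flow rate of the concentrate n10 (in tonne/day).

Overall ethylene glycol balance (none leaves overhead): ethylene glycol in fresh feed = ethylene glycol in product, i.e. 182×0.292 = (1−0.492)·n10·0.753.
n10 = 53.144/(0.753×0.508) = 138.93 tonne/day.

138.9 tonne/day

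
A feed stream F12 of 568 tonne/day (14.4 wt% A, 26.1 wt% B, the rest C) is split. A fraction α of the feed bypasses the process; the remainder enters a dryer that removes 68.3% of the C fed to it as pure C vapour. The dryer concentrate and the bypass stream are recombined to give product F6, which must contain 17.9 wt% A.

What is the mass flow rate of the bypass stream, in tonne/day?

All 568×0.144 = 81.792 tonne/day of A reaches F6, so F6 = 81.792/0.179 = 456.94 tonne/day and vapour = 111.06 tonne/day.
The evaporator receives (1−α)·568 of feed at 0.595 C and removes 0.683 of that C:
0.683×0.595×(1−α)×568 = 111.06
(1−α) = 111.06/230.83 = 0.4811;  α = 0.5189.
Bypass flow = 0.5189×568 = 294.71 tonne/day.

294.7 tonne/day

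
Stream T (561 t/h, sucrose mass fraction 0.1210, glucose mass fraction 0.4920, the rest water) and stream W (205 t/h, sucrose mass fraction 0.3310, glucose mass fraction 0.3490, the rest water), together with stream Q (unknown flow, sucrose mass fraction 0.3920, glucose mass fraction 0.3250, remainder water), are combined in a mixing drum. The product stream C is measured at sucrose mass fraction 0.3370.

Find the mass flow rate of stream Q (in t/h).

Let Q be the unknown flow. Total out = 766 + Q.
sucrose balance: 135.74 + 0.392·Q = 0.337·(766 + Q)
(0.392 − 0.337)·Q = 0.337×766 − 135.74 = 122.41
Q = 122.41 / 0.055 = 2225.6 t/h

2226 t/h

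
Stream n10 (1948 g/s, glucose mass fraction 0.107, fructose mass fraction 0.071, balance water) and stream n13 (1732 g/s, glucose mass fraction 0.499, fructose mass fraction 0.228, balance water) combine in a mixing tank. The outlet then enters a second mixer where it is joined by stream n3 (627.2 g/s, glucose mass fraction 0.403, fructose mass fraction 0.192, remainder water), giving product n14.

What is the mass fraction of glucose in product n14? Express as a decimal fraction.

Overall, product flow = 4307.2 g/s.
glucose in = 1948×0.107 + 1732×0.499 + 627.2×0.403 = 1325.5 g/s.
glucose fraction in n14 = 0.308.

0.308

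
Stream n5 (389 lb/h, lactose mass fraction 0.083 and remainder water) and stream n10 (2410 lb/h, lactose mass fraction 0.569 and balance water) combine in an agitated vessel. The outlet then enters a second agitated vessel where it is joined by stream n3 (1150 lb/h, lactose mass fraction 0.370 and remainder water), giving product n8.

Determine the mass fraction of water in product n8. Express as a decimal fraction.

Overall, product flow = 3949 lb/h.
water in = 389×0.917 + 2410×0.431 + 1150×0.630 = 2119.9 lb/h.
water fraction in n8 = 0.537.

0.537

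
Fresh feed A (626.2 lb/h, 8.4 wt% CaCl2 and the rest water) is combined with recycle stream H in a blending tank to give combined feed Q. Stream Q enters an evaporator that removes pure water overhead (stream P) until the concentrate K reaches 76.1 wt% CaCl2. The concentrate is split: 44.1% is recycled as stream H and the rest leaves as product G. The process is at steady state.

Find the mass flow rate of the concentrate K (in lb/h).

123.7 lb/h

Overall CaCl2 balance (none leaves overhead): CaCl2 in fresh feed = CaCl2 in product, i.e. 626.2×0.084 = (1−0.441)·K·0.761.
K = 52.601/(0.761×0.559) = 123.65 lb/h.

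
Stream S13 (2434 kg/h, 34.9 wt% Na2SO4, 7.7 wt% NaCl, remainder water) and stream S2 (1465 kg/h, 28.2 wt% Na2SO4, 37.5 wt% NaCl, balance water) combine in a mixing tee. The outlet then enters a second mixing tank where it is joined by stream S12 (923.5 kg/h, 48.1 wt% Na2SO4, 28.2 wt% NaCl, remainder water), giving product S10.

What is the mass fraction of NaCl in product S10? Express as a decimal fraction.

0.207

Overall, product flow = 4822.5 kg/h.
NaCl in = 2434×0.077 + 1465×0.375 + 923.5×0.282 = 997.22 kg/h.
NaCl fraction in S10 = 0.207.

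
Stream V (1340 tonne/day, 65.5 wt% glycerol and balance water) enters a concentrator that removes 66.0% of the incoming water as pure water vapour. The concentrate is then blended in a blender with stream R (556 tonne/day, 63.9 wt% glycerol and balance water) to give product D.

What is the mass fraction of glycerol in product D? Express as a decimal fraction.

0.775

Vapour removed = 0.660×0.345×1340 = 305.12 tonne/day; concentrate = 1034.9 tonne/day.
glycerol reaching the mixer = 877.7 (from concentrate) + 556×0.639 = 1233 tonne/day.
Product flow = 1034.9 + 556 = 1590.9 tonne/day; glycerol fraction = 0.775.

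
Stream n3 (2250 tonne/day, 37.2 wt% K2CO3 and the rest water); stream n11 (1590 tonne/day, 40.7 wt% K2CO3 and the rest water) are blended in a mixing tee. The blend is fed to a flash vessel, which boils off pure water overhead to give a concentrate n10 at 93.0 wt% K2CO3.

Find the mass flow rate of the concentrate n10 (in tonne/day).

K2CO3 entering = 2250×0.372 + 1590×0.407 = 1484.1 tonne/day.
All K2CO3 reports to n10, so n10 = 1484.1/0.930 = 1595.8 tonne/day.

1596 tonne/day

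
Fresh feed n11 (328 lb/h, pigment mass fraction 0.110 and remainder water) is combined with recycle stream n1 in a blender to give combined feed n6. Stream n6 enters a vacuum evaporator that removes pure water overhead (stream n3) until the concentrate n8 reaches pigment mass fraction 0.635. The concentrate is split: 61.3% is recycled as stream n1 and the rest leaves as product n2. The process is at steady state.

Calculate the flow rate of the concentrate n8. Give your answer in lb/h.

146.8 lb/h

Overall pigment balance (none leaves overhead): pigment in fresh feed = pigment in product, i.e. 328×0.110 = (1−0.613)·n8·0.635.
n8 = 36.08/(0.635×0.387) = 146.82 lb/h.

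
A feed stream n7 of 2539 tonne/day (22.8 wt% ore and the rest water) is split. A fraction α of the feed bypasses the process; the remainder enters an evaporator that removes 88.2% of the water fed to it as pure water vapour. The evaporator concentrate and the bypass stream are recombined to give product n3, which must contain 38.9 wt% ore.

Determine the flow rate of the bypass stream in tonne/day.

All 2539×0.228 = 578.89 tonne/day of ore reaches n3, so n3 = 578.89/0.389 = 1488.2 tonne/day and vapour = 1050.8 tonne/day.
The evaporator receives (1−α)·2539 of feed at 0.772 water and removes 0.882 of that water:
0.882×0.772×(1−α)×2539 = 1050.8
(1−α) = 1050.8/1728.8 = 0.6078;  α = 0.3922.
Bypass flow = 0.3922×2539 = 995.69 tonne/day.

995.7 tonne/day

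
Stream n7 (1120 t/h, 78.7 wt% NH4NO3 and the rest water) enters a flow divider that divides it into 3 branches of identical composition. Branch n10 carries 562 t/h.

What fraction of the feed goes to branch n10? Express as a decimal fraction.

Fraction to n10 = 562/1120 = 0.5018.

0.502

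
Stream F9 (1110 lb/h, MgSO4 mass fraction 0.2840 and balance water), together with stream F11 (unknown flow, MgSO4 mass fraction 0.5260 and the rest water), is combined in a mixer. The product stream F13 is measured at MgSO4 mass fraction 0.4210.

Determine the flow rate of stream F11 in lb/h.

Let F11 be the unknown flow. Total out = 1110 + F11.
MgSO4 balance: 315.24 + 0.526·F11 = 0.421·(1110 + F11)
(0.526 − 0.421)·F11 = 0.421×1110 − 315.24 = 152.07
F11 = 152.07 / 0.105 = 1448.3 lb/h

1448 lb/h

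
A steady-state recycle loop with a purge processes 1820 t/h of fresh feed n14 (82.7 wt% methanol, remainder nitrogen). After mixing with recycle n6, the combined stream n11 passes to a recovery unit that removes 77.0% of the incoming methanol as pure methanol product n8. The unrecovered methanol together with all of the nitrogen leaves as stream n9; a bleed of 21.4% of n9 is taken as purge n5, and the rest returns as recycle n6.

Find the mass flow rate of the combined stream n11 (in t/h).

3309 t/h

nitrogen enters only via n14 and leaves only via the purge: 1820×0.173 = 0.214×(nitrogen in n9), and the recovery unit passes all nitrogen, so nitrogen in n11 = nitrogen in n9 = 1471.3 t/h.
methanol in n11: m_A = 1820×0.827 + (1−0.214)·(1−0.770)·m_A, so m_A = 1505.1/0.8192 = 1837.3 t/h.
n11 = 1837.3 + 1471.3 = 3308.6 t/h.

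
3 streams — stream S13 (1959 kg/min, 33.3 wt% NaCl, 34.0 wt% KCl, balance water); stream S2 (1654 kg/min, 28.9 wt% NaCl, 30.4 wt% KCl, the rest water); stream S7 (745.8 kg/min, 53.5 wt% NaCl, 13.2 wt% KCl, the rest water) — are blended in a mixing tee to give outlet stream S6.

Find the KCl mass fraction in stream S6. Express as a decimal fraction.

0.291

Total flow out = 1959 + 1654 + 745.8 = 4358.8 kg/min.
KCl in = 1959×0.340 + 1654×0.304 + 745.8×0.132 = 1267.3 kg/min.
KCl mass fraction in S6 = 1267.3/4358.8 = 0.291.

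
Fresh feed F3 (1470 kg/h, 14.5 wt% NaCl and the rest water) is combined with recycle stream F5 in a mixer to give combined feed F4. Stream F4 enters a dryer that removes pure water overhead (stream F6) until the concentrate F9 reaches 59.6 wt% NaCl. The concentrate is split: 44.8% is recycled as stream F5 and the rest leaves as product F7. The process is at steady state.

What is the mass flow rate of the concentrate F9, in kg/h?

647.9 kg/h

Overall NaCl balance (none leaves overhead): NaCl in fresh feed = NaCl in product, i.e. 1470×0.145 = (1−0.448)·F9·0.596.
F9 = 213.15/(0.596×0.552) = 647.89 kg/h.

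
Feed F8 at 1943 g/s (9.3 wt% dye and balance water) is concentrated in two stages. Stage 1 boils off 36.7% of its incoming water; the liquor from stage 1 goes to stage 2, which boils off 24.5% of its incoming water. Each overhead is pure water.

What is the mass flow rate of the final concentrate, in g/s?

water in feed = 1943×0.907 = 1762.3 g/s.
After stage 1: water left = (1−0.367)×1762.3 = 1115.5; stream total = 1296.2 g/s.
After stage 2: water left = (1−0.245)×1115.5 = 842.23; final concentrate = 1022.9 g/s.

1023 g/s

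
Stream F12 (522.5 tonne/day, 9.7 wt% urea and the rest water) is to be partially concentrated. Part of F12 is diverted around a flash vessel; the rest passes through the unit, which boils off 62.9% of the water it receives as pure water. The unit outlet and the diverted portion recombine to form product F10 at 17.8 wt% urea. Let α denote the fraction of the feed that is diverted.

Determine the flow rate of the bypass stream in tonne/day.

All 522.5×0.097 = 50.683 tonne/day of urea reaches F10, so F10 = 50.683/0.178 = 284.73 tonne/day and vapour = 237.77 tonne/day.
The evaporator receives (1−α)·522.5 of feed at 0.903 water and removes 0.629 of that water:
0.629×0.903×(1−α)×522.5 = 237.77
(1−α) = 237.77/296.77 = 0.8012;  α = 0.1988.
Bypass flow = 0.1988×522.5 = 103.89 tonne/day.

103.9 tonne/day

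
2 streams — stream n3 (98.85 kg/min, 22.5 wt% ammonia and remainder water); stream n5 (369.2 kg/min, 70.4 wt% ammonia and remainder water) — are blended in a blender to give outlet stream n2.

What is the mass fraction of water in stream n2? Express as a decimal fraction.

Total flow out = 98.85 + 369.2 = 468.05 kg/min.
water in = 98.85×0.775 + 369.2×0.296 = 185.89 kg/min.
water mass fraction in n2 = 185.89/468.05 = 0.397.

0.397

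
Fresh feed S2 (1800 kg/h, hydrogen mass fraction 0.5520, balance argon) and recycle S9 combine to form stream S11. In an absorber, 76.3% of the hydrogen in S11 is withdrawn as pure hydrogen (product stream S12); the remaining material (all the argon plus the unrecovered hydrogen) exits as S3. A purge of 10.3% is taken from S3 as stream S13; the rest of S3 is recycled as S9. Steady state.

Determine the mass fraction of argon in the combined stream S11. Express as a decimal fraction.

argon enters only via S2 and leaves only via the purge: 1800×0.448 = 0.103×(argon in S3), and the absorber passes all argon, so argon in S11 = argon in S3 = 7829.1 kg/h.
hydrogen in S11: m_A = 1800×0.552 + (1−0.103)·(1−0.763)·m_A, so m_A = 993.6/0.7874 = 1261.9 kg/h.
S11 = 1261.9 + 7829.1 = 9091 kg/h.
argon fraction in S11 = 7829.1/9091 = 0.8612.

0.8612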